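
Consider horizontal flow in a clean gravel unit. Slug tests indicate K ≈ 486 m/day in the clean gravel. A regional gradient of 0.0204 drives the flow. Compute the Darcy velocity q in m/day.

Hydraulic gradient i = 0.0204.
Specific discharge q = K · i = 486.0 × 0.02040 = 9.914 m/day.

9.91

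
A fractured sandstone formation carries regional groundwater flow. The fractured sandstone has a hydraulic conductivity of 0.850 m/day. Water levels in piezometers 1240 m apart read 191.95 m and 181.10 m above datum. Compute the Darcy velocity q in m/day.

0.00744

Hydraulic gradient i = (191.95 − 181.10) / 1240 = 10.85 / 1240 = 0.008750.
Specific discharge q = K · i = 0.8500 × 0.008750 = 0.007437 m/day.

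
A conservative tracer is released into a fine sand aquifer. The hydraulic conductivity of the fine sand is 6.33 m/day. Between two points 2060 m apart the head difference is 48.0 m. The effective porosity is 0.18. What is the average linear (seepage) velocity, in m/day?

Hydraulic gradient i = Δh / L = 48.0 / 2060 = 0.02330.
Darcy flux q = K · i = 6.330 × 0.02330 = 0.1475 m/day.
Seepage velocity v = q / n_e = 0.1475 / 0.18 = 0.8194 m/day.

0.819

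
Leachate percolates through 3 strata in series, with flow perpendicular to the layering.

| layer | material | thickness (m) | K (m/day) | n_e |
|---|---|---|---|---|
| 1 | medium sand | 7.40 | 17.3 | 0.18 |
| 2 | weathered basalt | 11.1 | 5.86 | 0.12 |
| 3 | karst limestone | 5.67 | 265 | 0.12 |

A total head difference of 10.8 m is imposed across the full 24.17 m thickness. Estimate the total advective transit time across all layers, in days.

With flow normal to the layers, continuity requires the same specific discharge q through every layer.
Σ(b_i/K_i) = 7.40/17.3 + 11.1/5.86 + 5.67/265 = 2.343 d.
q = Δh / Σ(b_i/K_i) = 10.8 / 2.343 = 4.609 m/day.
In each layer the seepage velocity is v_i = q/n_i, so the layer transit time is t_i = b_i·n_i / q:
  layer 1 (medium sand): t_1 = 7.40 × 0.18 / 4.609 = 0.2890 d
  layer 2 (weathered basalt): t_2 = 11.1 × 0.12 / 4.609 = 0.2890 d
  layer 3 (karst limestone): t_3 = 5.67 × 0.12 / 4.609 = 0.1476 d
Total t = Σ t_i = 0.7257 days.

0.726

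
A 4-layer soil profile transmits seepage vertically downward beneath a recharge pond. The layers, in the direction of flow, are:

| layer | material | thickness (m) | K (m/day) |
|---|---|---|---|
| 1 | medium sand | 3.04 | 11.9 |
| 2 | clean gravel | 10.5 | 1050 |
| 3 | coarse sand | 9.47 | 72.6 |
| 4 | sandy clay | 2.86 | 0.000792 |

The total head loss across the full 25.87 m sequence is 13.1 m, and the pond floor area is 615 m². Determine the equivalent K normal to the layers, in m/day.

Flow is perpendicular to layering, so the layers act in series and the equivalent K is the thickness-weighted harmonic mean.
Total thickness L = 3.04 + 10.5 + 9.47 + 2.86 = 25.87 m.
Σ(b_i/K_i) = 3.04/11.9 + 10.5/1050 + 9.47/72.6 + 2.86/0.000792 = 3612 d.
K_eq = L / Σ(b_i/K_i) = 25.87 / 3612 = 0.007163 m/day.

0.00716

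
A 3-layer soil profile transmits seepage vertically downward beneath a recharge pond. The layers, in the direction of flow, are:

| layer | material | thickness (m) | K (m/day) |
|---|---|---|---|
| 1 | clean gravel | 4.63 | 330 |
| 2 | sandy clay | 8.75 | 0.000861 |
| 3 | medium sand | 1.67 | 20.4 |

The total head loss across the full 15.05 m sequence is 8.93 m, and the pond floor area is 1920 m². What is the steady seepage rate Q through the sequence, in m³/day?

1.69

Flow is perpendicular to layering, so the layers act in series and the equivalent K is the thickness-weighted harmonic mean.
Total thickness L = 4.63 + 8.75 + 1.67 = 15.05 m.
Σ(b_i/K_i) = 4.63/330 + 8.75/0.000861 + 1.67/20.4 = 10163 d.
K_eq = L / Σ(b_i/K_i) = 15.05 / 10163 = 0.001481 m/day.
Q = K_eq · A · (Δh/L) = 0.001481 × 1920 × (8.93/15.05) = 1.687 m³/day.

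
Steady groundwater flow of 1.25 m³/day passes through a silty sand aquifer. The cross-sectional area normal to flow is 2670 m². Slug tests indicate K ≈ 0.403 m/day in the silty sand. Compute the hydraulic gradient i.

From Q = K·A·i, i = Q / (K·A) = 1.25 / (0.4030 × 2670) = 0.001162.

0.00116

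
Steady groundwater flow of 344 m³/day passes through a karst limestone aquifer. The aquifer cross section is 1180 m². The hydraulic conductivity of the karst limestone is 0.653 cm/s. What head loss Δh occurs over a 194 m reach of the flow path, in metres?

0.100

Convert K: 0.653 cm/s × 864 = 564.2 m/day.
From Q = K·A·i, i = Q / (K·A) = 344 / (564.2 × 1180) = 0.0005167.
Head loss Δh = i · L = 0.0005167 × 194 = 0.1002 m.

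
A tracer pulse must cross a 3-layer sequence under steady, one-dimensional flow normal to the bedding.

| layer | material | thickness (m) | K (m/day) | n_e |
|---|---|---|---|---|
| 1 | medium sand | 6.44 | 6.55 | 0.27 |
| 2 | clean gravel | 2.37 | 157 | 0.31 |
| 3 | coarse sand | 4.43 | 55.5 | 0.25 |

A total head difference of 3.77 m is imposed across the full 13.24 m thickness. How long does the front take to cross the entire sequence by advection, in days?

1.02

With flow normal to the layers, continuity requires the same specific discharge q through every layer.
Σ(b_i/K_i) = 6.44/6.55 + 2.37/157 + 4.43/55.5 = 1.078 d.
q = Δh / Σ(b_i/K_i) = 3.77 / 1.078 = 3.497 m/day.
In each layer the seepage velocity is v_i = q/n_i, so the layer transit time is t_i = b_i·n_i / q:
  layer 1 (medium sand): t_1 = 6.44 × 0.27 / 3.497 = 0.4973 d
  layer 2 (clean gravel): t_2 = 2.37 × 0.31 / 3.497 = 0.2101 d
  layer 3 (coarse sand): t_3 = 4.43 × 0.25 / 3.497 = 0.3167 d
Total t = Σ t_i = 1.024 days.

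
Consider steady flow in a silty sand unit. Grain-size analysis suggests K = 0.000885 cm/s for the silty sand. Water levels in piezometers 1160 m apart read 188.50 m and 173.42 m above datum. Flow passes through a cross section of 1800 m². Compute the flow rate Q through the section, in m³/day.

Convert K: 0.000885 cm/s × 864 = 0.7646 m/day.
Hydraulic gradient i = (188.50 − 173.42) / 1160 = 15.08 / 1160 = 0.01300.
Darcy's law: Q = K · A · i = 0.7646 × 1800 × 0.01300 = 17.89 m³/day.

17.9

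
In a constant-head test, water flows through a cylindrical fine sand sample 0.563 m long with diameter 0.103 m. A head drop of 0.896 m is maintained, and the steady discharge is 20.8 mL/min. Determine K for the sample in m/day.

Cross-sectional area A = π·(d/2)² = π × (0.103/2)² = 0.008332 m².
Convert discharge: 20.8 mL/min = 3.467e-07 m³/s.
Darcy's law rearranged: K = Q·L / (A·Δh) = 3.467e-07 × 0.563 / (0.008332 × 0.896) = 2.614e-05 m/s = 2.259 m/day.

2.26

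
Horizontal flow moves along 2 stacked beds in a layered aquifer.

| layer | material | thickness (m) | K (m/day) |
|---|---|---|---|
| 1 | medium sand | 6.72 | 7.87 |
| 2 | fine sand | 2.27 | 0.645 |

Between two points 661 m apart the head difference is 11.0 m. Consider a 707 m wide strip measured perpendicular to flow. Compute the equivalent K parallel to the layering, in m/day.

6.05

Flow is parallel to layering, so each bed carries its own Darcy discharge and the transmissivities add.
Σ(K_i·b_i) = 7.87×6.72 + 0.645×2.27 = 54.35 m²/day.
Total thickness b = 8.990 m, so K_eq = Σ(K_i·b_i)/b = 6.046 m/day.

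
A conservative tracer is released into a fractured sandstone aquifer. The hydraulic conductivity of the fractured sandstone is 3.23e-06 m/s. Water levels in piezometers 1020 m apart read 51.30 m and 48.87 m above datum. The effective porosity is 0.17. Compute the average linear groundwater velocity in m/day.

0.00391

Convert K: 3.23e-06 m/s × 86400 = 0.2791 m/day.
Hydraulic gradient i = (51.30 − 48.87) / 1020 = 2.43 / 1020 = 0.002382.
Darcy flux q = K · i = 0.2791 × 0.002382 = 0.0006648 m/day.
Seepage velocity v = q / n_e = 0.0006648 / 0.17 = 0.003911 m/day.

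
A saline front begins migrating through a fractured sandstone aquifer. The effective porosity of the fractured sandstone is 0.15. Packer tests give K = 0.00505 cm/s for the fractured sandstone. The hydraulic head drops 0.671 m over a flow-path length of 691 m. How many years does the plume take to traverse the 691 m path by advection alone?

Convert K: 0.00505 cm/s × 864 = 4.363 m/day.
Hydraulic gradient i = Δh / L = 0.671 / 691 = 0.0009711.
Darcy flux q = K · i = 4.363 × 0.0009711 = 0.004237 m/day.
Seepage velocity v = q / n_e = 0.004237 / 0.15 = 0.02825 m/day.
Travel time t = L / v = 691 / 0.02825 = 24464 days = 66.98 years.

67.0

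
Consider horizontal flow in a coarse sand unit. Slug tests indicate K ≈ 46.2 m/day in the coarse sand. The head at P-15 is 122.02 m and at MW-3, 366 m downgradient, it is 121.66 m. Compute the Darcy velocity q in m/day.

Hydraulic gradient i = (122.02 − 121.66) / 366 = 0.36 / 366 = 0.0009836.
Specific discharge q = K · i = 46.20 × 0.0009836 = 0.04544 m/day.

0.0454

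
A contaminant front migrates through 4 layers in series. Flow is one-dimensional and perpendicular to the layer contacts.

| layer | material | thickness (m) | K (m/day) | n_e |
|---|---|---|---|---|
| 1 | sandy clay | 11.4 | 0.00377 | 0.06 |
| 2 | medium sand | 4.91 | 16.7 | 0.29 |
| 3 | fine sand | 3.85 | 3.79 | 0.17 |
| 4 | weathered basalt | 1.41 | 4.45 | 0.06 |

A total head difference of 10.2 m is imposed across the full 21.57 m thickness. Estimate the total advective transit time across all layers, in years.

With flow normal to the layers, continuity requires the same specific discharge q through every layer.
Σ(b_i/K_i) = 11.4/0.00377 + 4.91/16.7 + 3.85/3.79 + 1.41/4.45 = 3025 d.
q = Δh / Σ(b_i/K_i) = 10.2 / 3025 = 0.003371 m/day.
In each layer the seepage velocity is v_i = q/n_i, so the layer transit time is t_i = b_i·n_i / q:
  layer 1 (sandy clay): t_1 = 11.4 × 0.06 / 0.003371 = 202.9 d
  layer 2 (medium sand): t_2 = 4.91 × 0.29 / 0.003371 = 422.4 d
  layer 3 (fine sand): t_3 = 3.85 × 0.17 / 0.003371 = 194.1 d
  layer 4 (weathered basalt): t_4 = 1.41 × 0.06 / 0.003371 = 25.09 d
Total t = Σ t_i = 844.5 days = 2.312 years.

2.31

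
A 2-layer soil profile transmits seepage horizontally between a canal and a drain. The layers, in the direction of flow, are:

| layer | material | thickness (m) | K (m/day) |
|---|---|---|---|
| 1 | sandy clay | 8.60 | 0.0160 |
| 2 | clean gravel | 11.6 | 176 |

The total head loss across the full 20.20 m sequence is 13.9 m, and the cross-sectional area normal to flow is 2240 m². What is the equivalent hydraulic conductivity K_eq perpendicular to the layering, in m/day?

Flow is perpendicular to layering, so the layers act in series and the equivalent K is the thickness-weighted harmonic mean.
Total thickness L = 8.60 + 11.6 = 20.20 m.
Σ(b_i/K_i) = 8.60/0.0160 + 11.6/176 = 537.6 d.
K_eq = L / Σ(b_i/K_i) = 20.20 / 537.6 = 0.03758 m/day.

0.0376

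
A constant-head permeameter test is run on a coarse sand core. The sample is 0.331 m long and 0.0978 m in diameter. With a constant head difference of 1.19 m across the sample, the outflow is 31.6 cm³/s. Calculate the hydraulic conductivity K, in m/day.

101

Cross-sectional area A = π·(d/2)² = π × (0.0978/2)² = 0.007512 m².
Convert discharge: 31.6 cm³/s = 3.160e-05 m³/s.
Darcy's law rearranged: K = Q·L / (A·Δh) = 3.160e-05 × 0.331 / (0.007512 × 1.19) = 0.001170 m/s = 101.1 m/day.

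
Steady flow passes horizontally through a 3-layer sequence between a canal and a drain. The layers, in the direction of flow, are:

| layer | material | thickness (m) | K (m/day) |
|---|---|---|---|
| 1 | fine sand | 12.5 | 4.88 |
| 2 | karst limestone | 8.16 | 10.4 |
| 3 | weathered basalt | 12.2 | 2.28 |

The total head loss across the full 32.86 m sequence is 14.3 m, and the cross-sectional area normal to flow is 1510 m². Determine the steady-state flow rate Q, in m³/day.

Flow is perpendicular to layering, so the layers act in series and the equivalent K is the thickness-weighted harmonic mean.
Total thickness L = 12.5 + 8.16 + 12.2 = 32.86 m.
Σ(b_i/K_i) = 12.5/4.88 + 8.16/10.4 + 12.2/2.28 = 8.697 d.
K_eq = L / Σ(b_i/K_i) = 32.86 / 8.697 = 3.778 m/day.
Q = K_eq · A · (Δh/L) = 3.778 × 1510 × (14.3/32.86) = 2483 m³/day.

2480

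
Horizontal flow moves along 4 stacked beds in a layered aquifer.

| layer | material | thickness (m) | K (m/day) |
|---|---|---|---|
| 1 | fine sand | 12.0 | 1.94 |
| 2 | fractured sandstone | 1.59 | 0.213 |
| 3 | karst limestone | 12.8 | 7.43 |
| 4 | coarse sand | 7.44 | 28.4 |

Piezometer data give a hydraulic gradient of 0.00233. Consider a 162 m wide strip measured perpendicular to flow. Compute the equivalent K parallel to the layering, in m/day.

Flow is parallel to layering, so each bed carries its own Darcy discharge and the transmissivities add.
Σ(K_i·b_i) = 1.94×12.0 + 0.213×1.59 + 7.43×12.8 + 28.4×7.44 = 330.0 m²/day.
Total thickness b = 33.83 m, so K_eq = Σ(K_i·b_i)/b = 9.755 m/day.

9.76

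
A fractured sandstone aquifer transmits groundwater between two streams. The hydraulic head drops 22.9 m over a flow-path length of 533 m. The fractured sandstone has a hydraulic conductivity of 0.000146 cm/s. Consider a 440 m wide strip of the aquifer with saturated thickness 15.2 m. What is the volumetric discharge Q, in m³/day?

Convert K: 0.000146 cm/s × 864 = 0.1261 m/day.
Cross-sectional area A = 440 × 15.2 = 6688 m².
Hydraulic gradient i = Δh / L = 22.9 / 533 = 0.04296.
Darcy's law: Q = K · A · i = 0.1261 × 6688 × 0.04296 = 36.25 m³/day.

36.2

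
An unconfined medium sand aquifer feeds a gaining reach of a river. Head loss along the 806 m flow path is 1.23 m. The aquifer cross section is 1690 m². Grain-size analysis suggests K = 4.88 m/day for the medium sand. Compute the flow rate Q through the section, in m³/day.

Hydraulic gradient i = Δh / L = 1.23 / 806 = 0.001526.
Darcy's law: Q = K · A · i = 4.880 × 1690 × 0.001526 = 12.59 m³/day.

12.6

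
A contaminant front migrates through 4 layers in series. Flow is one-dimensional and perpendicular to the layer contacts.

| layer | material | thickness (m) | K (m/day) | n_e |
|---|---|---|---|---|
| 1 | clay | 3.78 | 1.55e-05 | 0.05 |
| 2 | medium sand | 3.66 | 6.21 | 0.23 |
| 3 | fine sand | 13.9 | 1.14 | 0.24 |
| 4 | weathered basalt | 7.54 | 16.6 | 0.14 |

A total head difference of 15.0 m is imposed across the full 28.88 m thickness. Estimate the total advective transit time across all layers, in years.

With flow normal to the layers, continuity requires the same specific discharge q through every layer.
Σ(b_i/K_i) = 3.78/1.55e-05 + 3.66/6.21 + 13.9/1.14 + 7.54/16.6 = 2.439e+05 d.
q = Δh / Σ(b_i/K_i) = 15.0 / 2.439e+05 = 6.150e-05 m/day.
In each layer the seepage velocity is v_i = q/n_i, so the layer transit time is t_i = b_i·n_i / q:
  layer 1 (clay): t_1 = 3.78 × 0.05 / 6.150e-05 = 3073 d
  layer 2 (medium sand): t_2 = 3.66 × 0.23 / 6.150e-05 = 13687 d
  layer 3 (fine sand): t_3 = 13.9 × 0.24 / 6.150e-05 = 54240 d
  layer 4 (weathered basalt): t_4 = 7.54 × 0.14 / 6.150e-05 = 17163 d
Total t = Σ t_i = 88163 days = 241.4 years.

241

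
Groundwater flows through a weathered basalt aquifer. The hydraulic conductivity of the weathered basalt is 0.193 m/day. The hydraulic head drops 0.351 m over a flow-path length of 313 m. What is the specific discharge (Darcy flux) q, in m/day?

Hydraulic gradient i = Δh / L = 0.351 / 313 = 0.001121.
Specific discharge q = K · i = 0.1930 × 0.001121 = 0.0002164 m/day.

0.000216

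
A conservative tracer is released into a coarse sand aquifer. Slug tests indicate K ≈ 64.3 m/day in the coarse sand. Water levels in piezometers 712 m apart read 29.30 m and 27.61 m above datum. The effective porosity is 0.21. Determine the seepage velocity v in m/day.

0.727

Hydraulic gradient i = (29.30 − 27.61) / 712 = 1.69 / 712 = 0.002374.
Darcy flux q = K · i = 64.30 × 0.002374 = 0.1526 m/day.
Seepage velocity v = q / n_e = 0.1526 / 0.21 = 0.7268 m/day.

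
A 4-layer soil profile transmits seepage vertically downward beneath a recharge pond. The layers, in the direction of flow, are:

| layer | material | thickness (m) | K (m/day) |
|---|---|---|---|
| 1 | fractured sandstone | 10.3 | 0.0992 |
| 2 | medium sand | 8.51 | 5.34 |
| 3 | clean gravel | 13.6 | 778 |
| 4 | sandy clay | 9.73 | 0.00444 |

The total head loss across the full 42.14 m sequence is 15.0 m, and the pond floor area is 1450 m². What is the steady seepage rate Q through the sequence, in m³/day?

9.47

Flow is perpendicular to layering, so the layers act in series and the equivalent K is the thickness-weighted harmonic mean.
Total thickness L = 10.3 + 8.51 + 13.6 + 9.73 = 42.14 m.
Σ(b_i/K_i) = 10.3/0.0992 + 8.51/5.34 + 13.6/778 + 9.73/0.00444 = 2297 d.
K_eq = L / Σ(b_i/K_i) = 42.14 / 2297 = 0.01835 m/day.
Q = K_eq · A · (Δh/L) = 0.01835 × 1450 × (15.0/42.14) = 9.469 m³/day.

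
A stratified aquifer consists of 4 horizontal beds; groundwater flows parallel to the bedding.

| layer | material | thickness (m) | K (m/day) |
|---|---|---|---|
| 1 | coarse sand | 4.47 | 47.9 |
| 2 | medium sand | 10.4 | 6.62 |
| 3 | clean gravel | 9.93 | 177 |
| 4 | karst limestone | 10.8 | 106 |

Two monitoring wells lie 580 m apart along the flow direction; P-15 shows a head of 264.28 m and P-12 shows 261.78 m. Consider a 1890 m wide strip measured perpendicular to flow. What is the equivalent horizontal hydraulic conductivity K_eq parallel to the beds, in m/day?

Flow is parallel to layering, so each bed carries its own Darcy discharge and the transmissivities add.
Σ(K_i·b_i) = 47.9×4.47 + 6.62×10.4 + 177×9.93 + 106×10.8 = 3185 m²/day.
Total thickness b = 35.60 m, so K_eq = Σ(K_i·b_i)/b = 89.48 m/day.

89.5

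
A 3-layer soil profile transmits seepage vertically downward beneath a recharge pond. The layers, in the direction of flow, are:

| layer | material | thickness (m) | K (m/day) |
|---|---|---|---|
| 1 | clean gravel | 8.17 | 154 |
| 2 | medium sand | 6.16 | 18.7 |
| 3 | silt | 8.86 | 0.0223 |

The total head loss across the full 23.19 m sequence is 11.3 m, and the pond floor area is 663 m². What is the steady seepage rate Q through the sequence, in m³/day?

Flow is perpendicular to layering, so the layers act in series and the equivalent K is the thickness-weighted harmonic mean.
Total thickness L = 8.17 + 6.16 + 8.86 = 23.19 m.
Σ(b_i/K_i) = 8.17/154 + 6.16/18.7 + 8.86/0.0223 = 397.7 d.
K_eq = L / Σ(b_i/K_i) = 23.19 / 397.7 = 0.05831 m/day.
Q = K_eq · A · (Δh/L) = 0.05831 × 663 × (11.3/23.19) = 18.84 m³/day.

18.8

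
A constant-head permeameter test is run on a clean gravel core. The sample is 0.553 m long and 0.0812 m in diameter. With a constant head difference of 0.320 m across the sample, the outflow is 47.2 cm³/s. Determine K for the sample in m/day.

Cross-sectional area A = π·(d/2)² = π × (0.0812/2)² = 0.005178 m².
Convert discharge: 47.2 cm³/s = 4.720e-05 m³/s.
Darcy's law rearranged: K = Q·L / (A·Δh) = 4.720e-05 × 0.553 / (0.005178 × 0.320) = 0.01575 m/s = 1361 m/day.

1360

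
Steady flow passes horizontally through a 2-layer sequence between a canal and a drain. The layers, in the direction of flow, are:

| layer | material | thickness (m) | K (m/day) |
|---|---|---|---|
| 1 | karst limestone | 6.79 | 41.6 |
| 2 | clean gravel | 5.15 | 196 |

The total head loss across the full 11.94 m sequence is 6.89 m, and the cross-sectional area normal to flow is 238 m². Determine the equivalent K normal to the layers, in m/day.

Flow is perpendicular to layering, so the layers act in series and the equivalent K is the thickness-weighted harmonic mean.
Total thickness L = 6.79 + 5.15 = 11.94 m.
Σ(b_i/K_i) = 6.79/41.6 + 5.15/196 = 0.1895 d.
K_eq = L / Σ(b_i/K_i) = 11.94 / 0.1895 = 63.01 m/day.

63.0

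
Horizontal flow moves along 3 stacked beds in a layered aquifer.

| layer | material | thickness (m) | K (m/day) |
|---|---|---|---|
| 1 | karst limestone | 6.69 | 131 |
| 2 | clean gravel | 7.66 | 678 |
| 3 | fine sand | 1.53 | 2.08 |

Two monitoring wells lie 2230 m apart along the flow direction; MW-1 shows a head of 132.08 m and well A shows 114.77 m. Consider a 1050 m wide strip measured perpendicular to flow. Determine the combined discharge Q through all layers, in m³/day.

49500

Flow is parallel to layering, so each bed carries its own Darcy discharge and the transmissivities add.
Σ(K_i·b_i) = 131×6.69 + 678×7.66 + 2.08×1.53 = 6073 m²/day.
Hydraulic gradient i = (132.08 − 114.77) / 2230 = 17.31 / 2230 = 0.007762.
Q = Σ(K_i·b_i) · W · i = 6073 × 1050 × 0.007762 = 49498 m³/day.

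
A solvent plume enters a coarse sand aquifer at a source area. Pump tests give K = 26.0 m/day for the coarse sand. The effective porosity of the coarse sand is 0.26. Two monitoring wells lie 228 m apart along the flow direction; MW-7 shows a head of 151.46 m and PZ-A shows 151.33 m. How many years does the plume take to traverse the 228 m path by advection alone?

Hydraulic gradient i = (151.46 − 151.33) / 228 = 0.13 / 228 = 0.0005702.
Darcy flux q = K · i = 26.00 × 0.0005702 = 0.01482 m/day.
Seepage velocity v = q / n_e = 0.01482 / 0.26 = 0.05702 m/day.
Travel time t = L / v = 228 / 0.05702 = 3999 days = 10.95 years.

10.9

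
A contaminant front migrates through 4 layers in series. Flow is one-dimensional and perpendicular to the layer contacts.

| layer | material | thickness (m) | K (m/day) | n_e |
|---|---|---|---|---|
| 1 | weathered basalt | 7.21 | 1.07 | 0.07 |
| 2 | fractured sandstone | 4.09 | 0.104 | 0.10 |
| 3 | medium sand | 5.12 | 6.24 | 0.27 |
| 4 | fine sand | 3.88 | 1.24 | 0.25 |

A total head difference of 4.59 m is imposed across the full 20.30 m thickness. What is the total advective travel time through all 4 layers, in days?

35.6

With flow normal to the layers, continuity requires the same specific discharge q through every layer.
Σ(b_i/K_i) = 7.21/1.07 + 4.09/0.104 + 5.12/6.24 + 3.88/1.24 = 50.01 d.
q = Δh / Σ(b_i/K_i) = 4.59 / 50.01 = 0.09177 m/day.
In each layer the seepage velocity is v_i = q/n_i, so the layer transit time is t_i = b_i·n_i / q:
  layer 1 (weathered basalt): t_1 = 7.21 × 0.07 / 0.09177 = 5.499 d
  layer 2 (fractured sandstone): t_2 = 4.09 × 0.10 / 0.09177 = 4.457 d
  layer 3 (medium sand): t_3 = 5.12 × 0.27 / 0.09177 = 15.06 d
  layer 4 (fine sand): t_4 = 3.88 × 0.25 / 0.09177 = 10.57 d
Total t = Σ t_i = 35.59 days.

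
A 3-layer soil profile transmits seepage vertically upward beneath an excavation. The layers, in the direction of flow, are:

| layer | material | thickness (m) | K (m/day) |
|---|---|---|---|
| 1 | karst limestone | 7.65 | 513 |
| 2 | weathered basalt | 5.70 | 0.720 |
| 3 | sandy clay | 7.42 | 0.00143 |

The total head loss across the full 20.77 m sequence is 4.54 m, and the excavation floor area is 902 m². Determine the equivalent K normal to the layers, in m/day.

0.00400

Flow is perpendicular to layering, so the layers act in series and the equivalent K is the thickness-weighted harmonic mean.
Total thickness L = 7.65 + 5.70 + 7.42 = 20.77 m.
Σ(b_i/K_i) = 7.65/513 + 5.70/0.720 + 7.42/0.00143 = 5197 d.
K_eq = L / Σ(b_i/K_i) = 20.77 / 5197 = 0.003997 m/day.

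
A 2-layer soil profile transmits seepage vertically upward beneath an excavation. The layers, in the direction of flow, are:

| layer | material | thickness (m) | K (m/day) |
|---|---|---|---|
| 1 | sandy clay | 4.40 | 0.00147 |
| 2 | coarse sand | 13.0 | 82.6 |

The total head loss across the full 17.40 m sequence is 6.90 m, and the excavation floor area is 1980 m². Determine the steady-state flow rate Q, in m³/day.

4.56

Flow is perpendicular to layering, so the layers act in series and the equivalent K is the thickness-weighted harmonic mean.
Total thickness L = 4.40 + 13.0 = 17.40 m.
Σ(b_i/K_i) = 4.40/0.00147 + 13.0/82.6 = 2993 d.
K_eq = L / Σ(b_i/K_i) = 17.40 / 2993 = 0.005813 m/day.
Q = K_eq · A · (Δh/L) = 0.005813 × 1980 × (6.90/17.40) = 4.564 m³/day.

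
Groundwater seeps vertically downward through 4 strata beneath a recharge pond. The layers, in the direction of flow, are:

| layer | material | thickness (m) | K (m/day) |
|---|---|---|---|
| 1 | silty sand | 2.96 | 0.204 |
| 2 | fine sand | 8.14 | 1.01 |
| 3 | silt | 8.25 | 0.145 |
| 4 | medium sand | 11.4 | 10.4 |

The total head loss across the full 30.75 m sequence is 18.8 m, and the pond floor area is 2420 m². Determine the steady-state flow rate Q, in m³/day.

Flow is perpendicular to layering, so the layers act in series and the equivalent K is the thickness-weighted harmonic mean.
Total thickness L = 2.96 + 8.14 + 8.25 + 11.4 = 30.75 m.
Σ(b_i/K_i) = 2.96/0.204 + 8.14/1.01 + 8.25/0.145 + 11.4/10.4 = 80.56 d.
K_eq = L / Σ(b_i/K_i) = 30.75 / 80.56 = 0.3817 m/day.
Q = K_eq · A · (Δh/L) = 0.3817 × 2420 × (18.8/30.75) = 564.7 m³/day.

565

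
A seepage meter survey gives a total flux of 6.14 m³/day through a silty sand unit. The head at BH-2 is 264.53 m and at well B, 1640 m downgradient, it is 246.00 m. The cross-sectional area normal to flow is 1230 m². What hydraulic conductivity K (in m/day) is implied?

Hydraulic gradient i = (264.53 − 246.00) / 1640 = 18.53 / 1640 = 0.01130.
From Q = K·A·i, K = Q / (A·i) = 6.14 / (1230 × 0.01130) = 0.4418 m/day.

0.442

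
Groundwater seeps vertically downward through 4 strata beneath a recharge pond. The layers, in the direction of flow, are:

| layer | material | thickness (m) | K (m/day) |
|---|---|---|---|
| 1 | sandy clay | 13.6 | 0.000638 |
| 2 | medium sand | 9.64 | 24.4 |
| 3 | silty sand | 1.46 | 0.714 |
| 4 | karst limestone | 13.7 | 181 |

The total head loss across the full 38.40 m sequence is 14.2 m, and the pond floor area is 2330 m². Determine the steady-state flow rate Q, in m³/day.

Flow is perpendicular to layering, so the layers act in series and the equivalent K is the thickness-weighted harmonic mean.
Total thickness L = 13.6 + 9.64 + 1.46 + 13.7 = 38.40 m.
Σ(b_i/K_i) = 13.6/0.000638 + 9.64/24.4 + 1.46/0.714 + 13.7/181 = 21319 d.
K_eq = L / Σ(b_i/K_i) = 38.40 / 21319 = 0.001801 m/day.
Q = K_eq · A · (Δh/L) = 0.001801 × 2330 × (14.2/38.40) = 1.552 m³/day.

1.55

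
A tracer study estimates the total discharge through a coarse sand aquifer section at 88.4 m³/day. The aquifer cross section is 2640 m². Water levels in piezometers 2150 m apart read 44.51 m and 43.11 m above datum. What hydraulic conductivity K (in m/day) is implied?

Hydraulic gradient i = (44.51 − 43.11) / 2150 = 1.4 / 2150 = 0.0006512.
From Q = K·A·i, K = Q / (A·i) = 88.4 / (2640 × 0.0006512) = 51.42 m/day.

51.4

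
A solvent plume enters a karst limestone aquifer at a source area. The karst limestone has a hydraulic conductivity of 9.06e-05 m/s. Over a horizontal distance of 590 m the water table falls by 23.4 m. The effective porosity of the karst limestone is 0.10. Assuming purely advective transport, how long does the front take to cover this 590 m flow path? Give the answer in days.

190

Convert K: 9.06e-05 m/s × 86400 = 7.828 m/day.
Hydraulic gradient i = Δh / L = 23.4 / 590 = 0.03966.
Darcy flux q = K · i = 7.828 × 0.03966 = 0.3105 m/day.
Seepage velocity v = q / n_e = 0.3105 / 0.10 = 3.105 m/day.
Travel time t = L / v = 590 / 3.105 = 190.0 days.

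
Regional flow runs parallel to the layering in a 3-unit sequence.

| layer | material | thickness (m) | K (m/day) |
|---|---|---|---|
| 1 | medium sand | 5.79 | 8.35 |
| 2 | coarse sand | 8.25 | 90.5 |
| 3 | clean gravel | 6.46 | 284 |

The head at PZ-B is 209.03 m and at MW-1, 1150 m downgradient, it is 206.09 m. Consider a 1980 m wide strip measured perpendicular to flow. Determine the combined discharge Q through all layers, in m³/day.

Flow is parallel to layering, so each bed carries its own Darcy discharge and the transmissivities add.
Σ(K_i·b_i) = 8.35×5.79 + 90.5×8.25 + 284×6.46 = 2630 m²/day.
Hydraulic gradient i = (209.03 − 206.09) / 1150 = 2.94 / 1150 = 0.002557.
Q = Σ(K_i·b_i) · W · i = 2630 × 1980 × 0.002557 = 13311 m³/day.

13300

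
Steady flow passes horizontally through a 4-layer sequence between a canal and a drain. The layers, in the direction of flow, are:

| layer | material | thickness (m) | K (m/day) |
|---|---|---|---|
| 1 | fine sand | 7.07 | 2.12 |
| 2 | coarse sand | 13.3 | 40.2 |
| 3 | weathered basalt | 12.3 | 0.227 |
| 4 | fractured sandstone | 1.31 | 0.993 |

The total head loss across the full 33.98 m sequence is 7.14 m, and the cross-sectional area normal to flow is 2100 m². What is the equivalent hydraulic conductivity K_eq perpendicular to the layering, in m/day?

Flow is perpendicular to layering, so the layers act in series and the equivalent K is the thickness-weighted harmonic mean.
Total thickness L = 7.07 + 13.3 + 12.3 + 1.31 = 33.98 m.
Σ(b_i/K_i) = 7.07/2.12 + 13.3/40.2 + 12.3/0.227 + 1.31/0.993 = 59.17 d.
K_eq = L / Σ(b_i/K_i) = 33.98 / 59.17 = 0.5743 m/day.

0.574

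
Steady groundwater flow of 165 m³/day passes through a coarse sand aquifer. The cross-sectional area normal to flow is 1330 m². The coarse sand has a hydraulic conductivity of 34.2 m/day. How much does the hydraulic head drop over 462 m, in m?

1.68

From Q = K·A·i, i = Q / (K·A) = 165 / (34.20 × 1330) = 0.003627.
Head loss Δh = i · L = 0.003627 × 462 = 1.676 m.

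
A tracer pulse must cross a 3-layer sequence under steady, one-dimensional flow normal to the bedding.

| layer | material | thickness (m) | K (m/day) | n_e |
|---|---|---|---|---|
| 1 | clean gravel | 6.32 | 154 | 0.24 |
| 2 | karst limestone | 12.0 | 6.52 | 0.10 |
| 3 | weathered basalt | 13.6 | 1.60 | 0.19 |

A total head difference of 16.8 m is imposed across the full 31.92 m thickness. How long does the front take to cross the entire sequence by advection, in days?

3.28

With flow normal to the layers, continuity requires the same specific discharge q through every layer.
Σ(b_i/K_i) = 6.32/154 + 12.0/6.52 + 13.6/1.60 = 10.38 d.
q = Δh / Σ(b_i/K_i) = 16.8 / 10.38 = 1.618 m/day.
In each layer the seepage velocity is v_i = q/n_i, so the layer transit time is t_i = b_i·n_i / q:
  layer 1 (clean gravel): t_1 = 6.32 × 0.24 / 1.618 = 0.9373 d
  layer 2 (karst limestone): t_2 = 12.0 × 0.10 / 1.618 = 0.7415 d
  layer 3 (weathered basalt): t_3 = 13.6 × 0.19 / 1.618 = 1.597 d
Total t = Σ t_i = 3.276 days.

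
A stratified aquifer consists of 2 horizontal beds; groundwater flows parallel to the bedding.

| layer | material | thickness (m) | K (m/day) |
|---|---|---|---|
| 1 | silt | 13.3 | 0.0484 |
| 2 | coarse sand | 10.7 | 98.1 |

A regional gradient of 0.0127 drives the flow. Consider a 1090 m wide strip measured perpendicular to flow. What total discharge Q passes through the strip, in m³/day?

Flow is parallel to layering, so each bed carries its own Darcy discharge and the transmissivities add.
Σ(K_i·b_i) = 0.0484×13.3 + 98.1×10.7 = 1050 m²/day.
Hydraulic gradient i = 0.0127.
Q = Σ(K_i·b_i) · W · i = 1050 × 1090 × 0.01270 = 14539 m³/day.

14500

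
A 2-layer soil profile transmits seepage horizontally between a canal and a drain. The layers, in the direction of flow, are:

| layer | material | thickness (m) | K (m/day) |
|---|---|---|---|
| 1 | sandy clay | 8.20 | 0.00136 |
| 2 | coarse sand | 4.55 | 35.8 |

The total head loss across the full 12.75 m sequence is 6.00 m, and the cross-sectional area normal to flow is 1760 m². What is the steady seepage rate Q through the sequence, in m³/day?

1.75

Flow is perpendicular to layering, so the layers act in series and the equivalent K is the thickness-weighted harmonic mean.
Total thickness L = 8.20 + 4.55 = 12.75 m.
Σ(b_i/K_i) = 8.20/0.00136 + 4.55/35.8 = 6030 d.
K_eq = L / Σ(b_i/K_i) = 12.75 / 6030 = 0.002115 m/day.
Q = K_eq · A · (Δh/L) = 0.002115 × 1760 × (6.00/12.75) = 1.751 m³/day.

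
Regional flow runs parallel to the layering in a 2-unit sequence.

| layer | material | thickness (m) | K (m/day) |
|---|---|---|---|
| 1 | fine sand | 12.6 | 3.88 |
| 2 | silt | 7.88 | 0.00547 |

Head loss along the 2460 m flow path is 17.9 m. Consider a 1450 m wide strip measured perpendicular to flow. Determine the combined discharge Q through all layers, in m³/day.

Flow is parallel to layering, so each bed carries its own Darcy discharge and the transmissivities add.
Σ(K_i·b_i) = 3.88×12.6 + 0.00547×7.88 = 48.93 m²/day.
Hydraulic gradient i = Δh / L = 17.9 / 2460 = 0.007276.
Q = Σ(K_i·b_i) · W · i = 48.93 × 1450 × 0.007276 = 516.3 m³/day.

516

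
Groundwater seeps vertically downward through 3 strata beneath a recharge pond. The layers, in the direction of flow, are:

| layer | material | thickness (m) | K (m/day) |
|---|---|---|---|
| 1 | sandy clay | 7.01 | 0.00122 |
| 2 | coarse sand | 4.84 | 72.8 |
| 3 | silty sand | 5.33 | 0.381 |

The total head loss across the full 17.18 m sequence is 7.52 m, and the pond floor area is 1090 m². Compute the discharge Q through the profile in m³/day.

1.42

Flow is perpendicular to layering, so the layers act in series and the equivalent K is the thickness-weighted harmonic mean.
Total thickness L = 7.01 + 4.84 + 5.33 = 17.18 m.
Σ(b_i/K_i) = 7.01/0.00122 + 4.84/72.8 + 5.33/0.381 = 5760 d.
K_eq = L / Σ(b_i/K_i) = 17.18 / 5760 = 0.002983 m/day.
Q = K_eq · A · (Δh/L) = 0.002983 × 1090 × (7.52/17.18) = 1.423 m³/day.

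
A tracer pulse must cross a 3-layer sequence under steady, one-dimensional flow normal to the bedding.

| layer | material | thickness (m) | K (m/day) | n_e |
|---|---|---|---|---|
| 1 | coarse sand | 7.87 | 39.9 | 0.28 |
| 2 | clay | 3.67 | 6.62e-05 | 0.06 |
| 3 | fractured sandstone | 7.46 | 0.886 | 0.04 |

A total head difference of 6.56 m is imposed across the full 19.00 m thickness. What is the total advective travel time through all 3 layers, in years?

With flow normal to the layers, continuity requires the same specific discharge q through every layer.
Σ(b_i/K_i) = 7.87/39.9 + 3.67/6.62e-05 + 7.46/0.886 = 55447 d.
q = Δh / Σ(b_i/K_i) = 6.56 / 55447 = 0.0001183 m/day.
In each layer the seepage velocity is v_i = q/n_i, so the layer transit time is t_i = b_i·n_i / q:
  layer 1 (coarse sand): t_1 = 7.87 × 0.28 / 0.0001183 = 18625 d
  layer 2 (clay): t_2 = 3.67 × 0.06 / 0.0001183 = 1861 d
  layer 3 (fractured sandstone): t_3 = 7.46 × 0.04 / 0.0001183 = 2522 d
Total t = Σ t_i = 23009 days = 62.99 years.

63.0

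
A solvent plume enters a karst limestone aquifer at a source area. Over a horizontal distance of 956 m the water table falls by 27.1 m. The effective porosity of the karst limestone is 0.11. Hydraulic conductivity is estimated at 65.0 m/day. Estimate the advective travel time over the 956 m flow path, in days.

Hydraulic gradient i = Δh / L = 27.1 / 956 = 0.02835.
Darcy flux q = K · i = 65.00 × 0.02835 = 1.843 m/day.
Seepage velocity v = q / n_e = 1.843 / 0.11 = 16.75 m/day.
Travel time t = L / v = 956 / 16.75 = 57.07 days.

57.1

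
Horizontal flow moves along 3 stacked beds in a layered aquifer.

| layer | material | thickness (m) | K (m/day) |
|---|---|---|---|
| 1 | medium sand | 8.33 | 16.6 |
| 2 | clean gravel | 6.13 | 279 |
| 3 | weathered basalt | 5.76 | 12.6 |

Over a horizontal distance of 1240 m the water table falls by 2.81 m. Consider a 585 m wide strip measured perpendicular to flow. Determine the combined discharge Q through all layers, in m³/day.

Flow is parallel to layering, so each bed carries its own Darcy discharge and the transmissivities add.
Σ(K_i·b_i) = 16.6×8.33 + 279×6.13 + 12.6×5.76 = 1921 m²/day.
Hydraulic gradient i = Δh / L = 2.81 / 1240 = 0.002266.
Q = Σ(K_i·b_i) · W · i = 1921 × 585 × 0.002266 = 2547 m³/day.

2550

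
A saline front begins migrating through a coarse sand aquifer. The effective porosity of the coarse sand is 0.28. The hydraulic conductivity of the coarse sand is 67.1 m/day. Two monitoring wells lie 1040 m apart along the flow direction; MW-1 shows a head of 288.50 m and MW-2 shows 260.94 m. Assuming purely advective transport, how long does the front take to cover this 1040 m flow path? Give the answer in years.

0.448

Hydraulic gradient i = (288.50 − 260.94) / 1040 = 27.56 / 1040 = 0.02650.
Darcy flux q = K · i = 67.10 × 0.02650 = 1.778 m/day.
Seepage velocity v = q / n_e = 1.778 / 0.28 = 6.351 m/day.
Travel time t = L / v = 1040 / 6.351 = 163.8 days = 0.4484 years.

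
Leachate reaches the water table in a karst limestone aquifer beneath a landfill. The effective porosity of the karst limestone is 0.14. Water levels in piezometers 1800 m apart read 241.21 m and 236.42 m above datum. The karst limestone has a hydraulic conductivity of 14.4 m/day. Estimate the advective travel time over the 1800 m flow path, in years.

18.0

Hydraulic gradient i = (241.21 − 236.42) / 1800 = 4.79 / 1800 = 0.002661.
Darcy flux q = K · i = 14.40 × 0.002661 = 0.03832 m/day.
Seepage velocity v = q / n_e = 0.03832 / 0.14 = 0.2737 m/day.
Travel time t = L / v = 1800 / 0.2737 = 6576 days = 18.00 years.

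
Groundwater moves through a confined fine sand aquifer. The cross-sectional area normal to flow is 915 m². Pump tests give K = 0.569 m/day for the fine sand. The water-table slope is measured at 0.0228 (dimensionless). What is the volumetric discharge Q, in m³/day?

Hydraulic gradient i = 0.0228.
Darcy's law: Q = K · A · i = 0.5690 × 915.0 × 0.02280 = 11.87 m³/day.

11.9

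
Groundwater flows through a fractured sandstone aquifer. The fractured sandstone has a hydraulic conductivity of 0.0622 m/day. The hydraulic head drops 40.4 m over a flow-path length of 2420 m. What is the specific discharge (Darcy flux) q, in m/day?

0.00104

Hydraulic gradient i = Δh / L = 40.4 / 2420 = 0.01669.
Specific discharge q = K · i = 0.06220 × 0.01669 = 0.001038 m/day.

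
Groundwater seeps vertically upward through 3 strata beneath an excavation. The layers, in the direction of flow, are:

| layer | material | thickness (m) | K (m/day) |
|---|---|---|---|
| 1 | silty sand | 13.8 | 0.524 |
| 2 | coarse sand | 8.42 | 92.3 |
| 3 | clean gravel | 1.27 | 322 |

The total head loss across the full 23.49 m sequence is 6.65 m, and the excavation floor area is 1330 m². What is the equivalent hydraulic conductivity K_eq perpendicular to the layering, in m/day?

Flow is perpendicular to layering, so the layers act in series and the equivalent K is the thickness-weighted harmonic mean.
Total thickness L = 13.8 + 8.42 + 1.27 = 23.49 m.
Σ(b_i/K_i) = 13.8/0.524 + 8.42/92.3 + 1.27/322 = 26.43 d.
K_eq = L / Σ(b_i/K_i) = 23.49 / 26.43 = 0.8887 m/day.

0.889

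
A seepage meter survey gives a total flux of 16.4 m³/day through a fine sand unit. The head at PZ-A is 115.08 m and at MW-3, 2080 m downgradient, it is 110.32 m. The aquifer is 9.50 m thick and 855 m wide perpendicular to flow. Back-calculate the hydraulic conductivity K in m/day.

Cross-sectional area A = 855 × 9.50 = 8122 m².
Hydraulic gradient i = (115.08 − 110.32) / 2080 = 4.76 / 2080 = 0.002288.
From Q = K·A·i, K = Q / (A·i) = 16.4 / (8122 × 0.002288) = 0.8823 m/day.

0.882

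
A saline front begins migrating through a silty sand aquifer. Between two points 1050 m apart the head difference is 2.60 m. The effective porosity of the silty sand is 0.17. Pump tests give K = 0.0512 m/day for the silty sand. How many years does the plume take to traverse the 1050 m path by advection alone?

3850

Hydraulic gradient i = Δh / L = 2.60 / 1050 = 0.002476.
Darcy flux q = K · i = 0.05120 × 0.002476 = 0.0001268 m/day.
Seepage velocity v = q / n_e = 0.0001268 / 0.17 = 0.0007458 m/day.
Travel time t = L / v = 1050 / 0.0007458 = 1.408e+06 days = 3855 years.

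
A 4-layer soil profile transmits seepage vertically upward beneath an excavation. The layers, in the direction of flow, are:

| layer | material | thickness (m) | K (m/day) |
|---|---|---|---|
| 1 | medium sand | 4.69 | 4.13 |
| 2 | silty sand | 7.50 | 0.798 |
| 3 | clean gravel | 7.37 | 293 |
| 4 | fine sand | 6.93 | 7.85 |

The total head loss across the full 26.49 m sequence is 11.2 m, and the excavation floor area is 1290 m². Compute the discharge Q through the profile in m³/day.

1260

Flow is perpendicular to layering, so the layers act in series and the equivalent K is the thickness-weighted harmonic mean.
Total thickness L = 4.69 + 7.50 + 7.37 + 6.93 = 26.49 m.
Σ(b_i/K_i) = 4.69/4.13 + 7.50/0.798 + 7.37/293 + 6.93/7.85 = 11.44 d.
K_eq = L / Σ(b_i/K_i) = 26.49 / 11.44 = 2.315 m/day.
Q = K_eq · A · (Δh/L) = 2.315 × 1290 × (11.2/26.49) = 1263 m³/day.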